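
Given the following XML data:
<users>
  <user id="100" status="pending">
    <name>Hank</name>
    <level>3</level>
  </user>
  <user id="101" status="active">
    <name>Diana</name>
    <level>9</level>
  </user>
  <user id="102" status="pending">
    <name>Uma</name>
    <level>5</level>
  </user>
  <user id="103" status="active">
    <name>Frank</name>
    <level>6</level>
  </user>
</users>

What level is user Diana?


Finding user: Diana
<level>9</level>

ANSWER: 9


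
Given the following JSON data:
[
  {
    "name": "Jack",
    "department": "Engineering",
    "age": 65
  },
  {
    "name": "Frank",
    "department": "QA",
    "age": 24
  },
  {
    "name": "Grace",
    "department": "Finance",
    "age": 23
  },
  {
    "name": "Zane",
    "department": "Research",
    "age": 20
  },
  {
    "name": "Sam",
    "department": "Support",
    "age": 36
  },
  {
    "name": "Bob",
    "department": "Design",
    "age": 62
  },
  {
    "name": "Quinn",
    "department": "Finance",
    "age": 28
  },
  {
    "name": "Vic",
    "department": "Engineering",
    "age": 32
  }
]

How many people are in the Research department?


Scanning records for department = Research
  Record 3: Zane
Count: 1

ANSWER: 1


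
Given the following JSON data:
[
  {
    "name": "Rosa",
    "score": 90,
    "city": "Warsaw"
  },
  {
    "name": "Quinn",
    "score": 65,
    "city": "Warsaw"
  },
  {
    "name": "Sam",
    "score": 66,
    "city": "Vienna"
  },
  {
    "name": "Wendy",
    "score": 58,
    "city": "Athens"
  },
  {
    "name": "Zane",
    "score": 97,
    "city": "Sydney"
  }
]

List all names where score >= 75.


Filtering records where score >= 75:
  Rosa (score=90) -> YES
  Quinn (score=65) -> no
  Sam (score=66) -> no
  Wendy (score=58) -> no
  Zane (score=97) -> YES


ANSWER: Rosa, Zane


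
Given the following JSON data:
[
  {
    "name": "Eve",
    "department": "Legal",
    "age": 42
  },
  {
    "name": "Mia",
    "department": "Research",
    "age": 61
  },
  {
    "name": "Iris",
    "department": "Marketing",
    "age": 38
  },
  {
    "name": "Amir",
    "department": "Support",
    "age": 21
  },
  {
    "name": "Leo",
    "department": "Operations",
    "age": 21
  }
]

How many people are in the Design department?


Scanning records for department = Design
  No matches found
Count: 0

ANSWER: 0


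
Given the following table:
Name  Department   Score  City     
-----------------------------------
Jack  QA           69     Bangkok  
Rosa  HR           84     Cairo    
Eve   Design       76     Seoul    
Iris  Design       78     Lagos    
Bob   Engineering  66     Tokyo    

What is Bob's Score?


Row 5: Bob
Score = 66

ANSWER: 66


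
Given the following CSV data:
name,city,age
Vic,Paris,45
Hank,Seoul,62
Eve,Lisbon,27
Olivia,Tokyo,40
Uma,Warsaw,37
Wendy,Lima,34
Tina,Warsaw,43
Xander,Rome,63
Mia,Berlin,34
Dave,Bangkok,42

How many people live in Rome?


Scanning city column for 'Rome':
  Row 8: Xander -> MATCH
Total matches: 1

ANSWER: 1


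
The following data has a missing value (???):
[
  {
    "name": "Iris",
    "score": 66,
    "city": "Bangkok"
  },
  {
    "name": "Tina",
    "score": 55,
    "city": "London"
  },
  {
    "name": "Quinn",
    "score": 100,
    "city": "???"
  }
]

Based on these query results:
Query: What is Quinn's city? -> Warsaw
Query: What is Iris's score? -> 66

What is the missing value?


The missing value is Quinn's city
From query: Quinn's city = Warsaw

ANSWER: Warsaw


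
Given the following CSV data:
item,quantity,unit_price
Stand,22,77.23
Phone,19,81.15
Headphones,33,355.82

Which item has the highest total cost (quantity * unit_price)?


Computing row totals:
  Stand: 1699.06
  Phone: 1541.85
  Headphones: 11742.06
Maximum: Headphones (11742.06)

ANSWER: Headphones


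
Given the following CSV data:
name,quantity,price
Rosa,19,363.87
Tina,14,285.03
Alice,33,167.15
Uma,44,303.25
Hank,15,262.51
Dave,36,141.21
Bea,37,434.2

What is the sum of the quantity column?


Values in 'quantity' column:
  Row 1: 19
  Row 2: 14
  Row 3: 33
  Row 4: 44
  Row 5: 15
  Row 6: 36
  Row 7: 37
Sum = 19 + 14 + 33 + 44 + 15 + 36 + 37 = 198

ANSWER: 198


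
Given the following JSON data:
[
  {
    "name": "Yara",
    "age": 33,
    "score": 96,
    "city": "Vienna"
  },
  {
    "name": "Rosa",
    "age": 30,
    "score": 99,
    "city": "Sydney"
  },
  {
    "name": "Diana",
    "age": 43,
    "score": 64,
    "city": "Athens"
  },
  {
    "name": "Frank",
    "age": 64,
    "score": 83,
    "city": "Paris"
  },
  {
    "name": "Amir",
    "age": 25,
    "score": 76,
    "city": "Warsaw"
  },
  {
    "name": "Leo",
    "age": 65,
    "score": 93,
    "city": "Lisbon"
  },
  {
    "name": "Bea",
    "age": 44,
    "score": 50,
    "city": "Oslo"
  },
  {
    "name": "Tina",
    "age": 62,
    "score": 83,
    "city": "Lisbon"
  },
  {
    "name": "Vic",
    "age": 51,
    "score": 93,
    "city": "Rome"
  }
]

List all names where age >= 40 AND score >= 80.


Checking both conditions:
  Yara (age=33, score=96) -> no
  Rosa (age=30, score=99) -> no
  Diana (age=43, score=64) -> no
  Frank (age=64, score=83) -> YES
  Amir (age=25, score=76) -> no
  Leo (age=65, score=93) -> YES
  Bea (age=44, score=50) -> no
  Tina (age=62, score=83) -> YES
  Vic (age=51, score=93) -> YES


ANSWER: Frank, Leo, Tina, Vic


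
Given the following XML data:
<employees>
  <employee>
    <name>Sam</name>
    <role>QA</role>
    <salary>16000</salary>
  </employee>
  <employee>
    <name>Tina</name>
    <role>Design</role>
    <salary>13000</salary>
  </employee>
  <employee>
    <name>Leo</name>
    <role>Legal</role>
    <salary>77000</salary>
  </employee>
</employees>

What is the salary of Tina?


Searching for <employee> with <name>Tina</name>
Found at position 2
<salary>13000</salary>

ANSWER: 13000


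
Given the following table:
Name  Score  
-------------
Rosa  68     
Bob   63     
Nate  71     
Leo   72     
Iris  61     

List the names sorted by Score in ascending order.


Sorting by Score (ascending):
  Iris: 61
  Bob: 63
  Rosa: 68
  Nate: 71
  Leo: 72


ANSWER: Iris, Bob, Rosa, Nate, Leo


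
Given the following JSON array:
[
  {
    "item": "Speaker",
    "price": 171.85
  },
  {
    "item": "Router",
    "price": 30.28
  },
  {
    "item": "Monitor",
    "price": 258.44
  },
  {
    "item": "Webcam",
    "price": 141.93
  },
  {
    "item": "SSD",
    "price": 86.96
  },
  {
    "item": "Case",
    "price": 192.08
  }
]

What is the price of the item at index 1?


Array index 1 -> Router
price = 30.28

ANSWER: 30.28


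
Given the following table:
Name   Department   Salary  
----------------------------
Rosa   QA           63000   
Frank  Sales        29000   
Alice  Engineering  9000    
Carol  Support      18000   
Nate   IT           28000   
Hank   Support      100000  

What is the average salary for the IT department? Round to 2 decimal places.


IT department members:
  Nate: 28000
Sum = 28000
Count = 1
Average = 28000 / 1 = 28000.00

ANSWER: 28000.00


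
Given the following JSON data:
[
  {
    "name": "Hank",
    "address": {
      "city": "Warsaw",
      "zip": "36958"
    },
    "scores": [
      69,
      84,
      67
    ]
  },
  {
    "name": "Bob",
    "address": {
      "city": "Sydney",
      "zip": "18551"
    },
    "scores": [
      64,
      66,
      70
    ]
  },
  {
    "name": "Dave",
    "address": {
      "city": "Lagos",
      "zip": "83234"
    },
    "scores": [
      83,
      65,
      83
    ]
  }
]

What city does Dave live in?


Path: records[2].address.city
Value: Lagos

ANSWER: Lagos


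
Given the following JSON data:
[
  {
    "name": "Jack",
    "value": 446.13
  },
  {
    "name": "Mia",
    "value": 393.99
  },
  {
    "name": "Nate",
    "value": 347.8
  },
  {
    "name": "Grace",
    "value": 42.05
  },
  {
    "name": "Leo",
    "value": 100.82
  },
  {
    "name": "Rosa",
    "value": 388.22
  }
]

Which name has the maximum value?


Comparing values:
  Jack: 446.13
  Mia: 393.99
  Nate: 347.8
  Grace: 42.05
  Leo: 100.82
  Rosa: 388.22
Maximum: Jack (446.13)

ANSWER: Jack


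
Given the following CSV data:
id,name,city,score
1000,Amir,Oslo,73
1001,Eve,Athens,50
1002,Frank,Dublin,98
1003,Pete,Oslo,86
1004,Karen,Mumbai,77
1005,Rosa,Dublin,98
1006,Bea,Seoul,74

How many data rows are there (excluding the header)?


Counting rows (excluding header):
Header: id,name,city,score
Data rows: 7

ANSWER: 7


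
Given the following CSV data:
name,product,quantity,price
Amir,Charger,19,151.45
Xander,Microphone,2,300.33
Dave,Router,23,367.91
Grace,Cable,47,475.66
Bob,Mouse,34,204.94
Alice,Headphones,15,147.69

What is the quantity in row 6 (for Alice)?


Row 6: Alice
Column 'quantity' = 15

ANSWER: 15


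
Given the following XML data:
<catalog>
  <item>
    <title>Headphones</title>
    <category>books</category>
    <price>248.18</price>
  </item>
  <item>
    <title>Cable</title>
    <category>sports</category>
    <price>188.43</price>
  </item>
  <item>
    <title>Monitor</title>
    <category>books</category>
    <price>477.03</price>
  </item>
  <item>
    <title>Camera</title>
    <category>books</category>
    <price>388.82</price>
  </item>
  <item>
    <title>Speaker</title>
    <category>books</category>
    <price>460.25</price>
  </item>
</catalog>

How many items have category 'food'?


Scanning <item> elements for <category>food</category>:
Count: 0

ANSWER: 0


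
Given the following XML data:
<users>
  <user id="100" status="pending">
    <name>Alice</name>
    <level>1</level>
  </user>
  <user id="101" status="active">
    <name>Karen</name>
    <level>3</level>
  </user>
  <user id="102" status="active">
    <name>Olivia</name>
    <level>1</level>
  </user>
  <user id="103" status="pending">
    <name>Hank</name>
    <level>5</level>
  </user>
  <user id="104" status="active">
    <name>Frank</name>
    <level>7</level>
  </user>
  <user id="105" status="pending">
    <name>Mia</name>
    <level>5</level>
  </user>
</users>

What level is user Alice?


Finding user: Alice
<level>1</level>

ANSWER: 1


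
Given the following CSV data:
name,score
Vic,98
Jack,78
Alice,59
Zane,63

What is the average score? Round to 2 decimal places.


Scores: 98, 78, 59, 63
Sum = 298
Count = 4
Average = 298 / 4 = 74.50

ANSWER: 74.50


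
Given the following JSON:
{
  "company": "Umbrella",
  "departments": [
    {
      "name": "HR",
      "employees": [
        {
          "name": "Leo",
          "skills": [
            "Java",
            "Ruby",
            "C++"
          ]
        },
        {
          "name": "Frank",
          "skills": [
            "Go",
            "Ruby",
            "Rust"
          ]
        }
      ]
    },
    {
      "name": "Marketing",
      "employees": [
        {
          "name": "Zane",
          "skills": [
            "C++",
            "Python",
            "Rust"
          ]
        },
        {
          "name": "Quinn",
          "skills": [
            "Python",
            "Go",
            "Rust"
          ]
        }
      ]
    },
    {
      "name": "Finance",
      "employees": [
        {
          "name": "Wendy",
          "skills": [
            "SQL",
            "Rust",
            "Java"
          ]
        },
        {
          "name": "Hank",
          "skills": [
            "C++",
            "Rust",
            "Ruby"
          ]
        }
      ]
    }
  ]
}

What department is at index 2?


Path: departments[2].name
Value: Finance

ANSWER: Finance


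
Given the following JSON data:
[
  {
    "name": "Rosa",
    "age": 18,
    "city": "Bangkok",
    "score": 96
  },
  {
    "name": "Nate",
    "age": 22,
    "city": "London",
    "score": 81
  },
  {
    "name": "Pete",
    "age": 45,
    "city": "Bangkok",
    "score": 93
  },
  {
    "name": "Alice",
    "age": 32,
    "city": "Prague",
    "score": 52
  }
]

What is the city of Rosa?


Looking up record where name = Rosa
Record index: 0
Field 'city' = Bangkok

ANSWER: Bangkok


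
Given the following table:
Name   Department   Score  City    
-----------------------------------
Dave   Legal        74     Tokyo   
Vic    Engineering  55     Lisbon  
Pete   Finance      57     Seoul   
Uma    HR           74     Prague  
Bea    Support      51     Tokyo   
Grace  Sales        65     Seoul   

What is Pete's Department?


Row 3: Pete
Department = Finance

ANSWER: Finance


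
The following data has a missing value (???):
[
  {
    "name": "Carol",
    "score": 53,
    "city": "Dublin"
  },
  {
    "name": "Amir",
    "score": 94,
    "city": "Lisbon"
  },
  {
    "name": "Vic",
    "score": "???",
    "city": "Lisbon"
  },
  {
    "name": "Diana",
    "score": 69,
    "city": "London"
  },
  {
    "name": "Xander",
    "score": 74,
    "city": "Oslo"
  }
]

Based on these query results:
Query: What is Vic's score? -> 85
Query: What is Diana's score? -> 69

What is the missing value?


The missing value is Vic's score
From query: Vic's score = 85

ANSWER: 85


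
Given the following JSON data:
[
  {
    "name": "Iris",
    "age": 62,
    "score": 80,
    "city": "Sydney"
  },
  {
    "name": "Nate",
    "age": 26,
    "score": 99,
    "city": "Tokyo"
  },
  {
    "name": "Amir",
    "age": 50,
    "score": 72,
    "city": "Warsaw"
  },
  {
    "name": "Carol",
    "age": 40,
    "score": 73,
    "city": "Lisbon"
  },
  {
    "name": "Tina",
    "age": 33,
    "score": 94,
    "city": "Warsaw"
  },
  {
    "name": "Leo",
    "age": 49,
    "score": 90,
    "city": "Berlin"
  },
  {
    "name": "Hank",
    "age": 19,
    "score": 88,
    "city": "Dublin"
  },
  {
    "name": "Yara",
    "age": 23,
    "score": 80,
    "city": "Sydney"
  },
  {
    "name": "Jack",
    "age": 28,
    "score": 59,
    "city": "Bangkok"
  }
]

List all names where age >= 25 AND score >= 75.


Checking both conditions:
  Iris (age=62, score=80) -> YES
  Nate (age=26, score=99) -> YES
  Amir (age=50, score=72) -> no
  Carol (age=40, score=73) -> no
  Tina (age=33, score=94) -> YES
  Leo (age=49, score=90) -> YES
  Hank (age=19, score=88) -> no
  Yara (age=23, score=80) -> no
  Jack (age=28, score=59) -> no


ANSWER: Iris, Nate, Tina, Leo


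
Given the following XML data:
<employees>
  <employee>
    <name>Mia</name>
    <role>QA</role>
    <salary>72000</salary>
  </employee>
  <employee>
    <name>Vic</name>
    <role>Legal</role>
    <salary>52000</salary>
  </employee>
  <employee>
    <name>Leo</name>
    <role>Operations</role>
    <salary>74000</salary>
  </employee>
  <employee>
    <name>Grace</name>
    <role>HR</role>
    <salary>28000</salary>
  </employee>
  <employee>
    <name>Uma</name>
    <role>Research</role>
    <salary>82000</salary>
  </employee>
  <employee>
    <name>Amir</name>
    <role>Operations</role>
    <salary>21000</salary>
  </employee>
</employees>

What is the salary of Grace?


Searching for <employee> with <name>Grace</name>
Found at position 4
<salary>28000</salary>

ANSWER: 28000


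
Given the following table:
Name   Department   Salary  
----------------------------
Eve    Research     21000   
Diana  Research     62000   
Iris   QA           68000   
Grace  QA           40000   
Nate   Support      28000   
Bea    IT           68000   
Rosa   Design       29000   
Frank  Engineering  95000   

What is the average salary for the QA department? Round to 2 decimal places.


QA department members:
  Iris: 68000
  Grace: 40000
Sum = 108000
Count = 2
Average = 108000 / 2 = 54000.00

ANSWER: 54000.00


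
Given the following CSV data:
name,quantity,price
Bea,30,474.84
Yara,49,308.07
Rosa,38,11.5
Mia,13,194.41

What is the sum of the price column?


Values in 'price' column:
  Row 1: 474.84
  Row 2: 308.07
  Row 3: 11.5
  Row 4: 194.41
Sum = 474.84 + 308.07 + 11.5 + 194.41 = 988.82

ANSWER: 988.82


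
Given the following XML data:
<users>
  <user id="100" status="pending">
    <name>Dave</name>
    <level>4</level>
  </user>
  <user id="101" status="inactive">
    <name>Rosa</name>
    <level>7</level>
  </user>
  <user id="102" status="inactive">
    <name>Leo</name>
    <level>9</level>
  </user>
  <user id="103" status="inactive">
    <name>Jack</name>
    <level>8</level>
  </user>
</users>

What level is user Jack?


Finding user: Jack
<level>8</level>

ANSWER: 8


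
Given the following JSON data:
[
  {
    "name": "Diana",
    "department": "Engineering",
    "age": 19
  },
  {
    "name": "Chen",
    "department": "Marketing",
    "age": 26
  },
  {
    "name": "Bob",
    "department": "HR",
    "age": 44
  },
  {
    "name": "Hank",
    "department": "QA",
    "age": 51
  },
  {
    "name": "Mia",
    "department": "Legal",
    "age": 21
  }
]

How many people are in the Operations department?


Scanning records for department = Operations
  No matches found
Count: 0

ANSWER: 0


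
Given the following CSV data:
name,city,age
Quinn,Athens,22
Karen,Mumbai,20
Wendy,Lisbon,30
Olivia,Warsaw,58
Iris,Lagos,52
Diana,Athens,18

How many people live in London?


Scanning city column for 'London':
Total matches: 0

ANSWER: 0


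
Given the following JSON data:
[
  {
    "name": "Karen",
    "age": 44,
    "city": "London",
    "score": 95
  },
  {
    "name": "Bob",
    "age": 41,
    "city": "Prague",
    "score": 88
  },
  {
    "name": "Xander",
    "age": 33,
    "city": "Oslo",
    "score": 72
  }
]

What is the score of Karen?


Looking up record where name = Karen
Record index: 0
Field 'score' = 95

ANSWER: 95


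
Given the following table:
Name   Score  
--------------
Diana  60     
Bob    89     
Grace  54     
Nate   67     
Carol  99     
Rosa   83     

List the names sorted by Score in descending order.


Sorting by Score (descending):
  Carol: 99
  Bob: 89
  Rosa: 83
  Nate: 67
  Diana: 60
  Grace: 54


ANSWER: Carol, Bob, Rosa, Nate, Diana, Grace


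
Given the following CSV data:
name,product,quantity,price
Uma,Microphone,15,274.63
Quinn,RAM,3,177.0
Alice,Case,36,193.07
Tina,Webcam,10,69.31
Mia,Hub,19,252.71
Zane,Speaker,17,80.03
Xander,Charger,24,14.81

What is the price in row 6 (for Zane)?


Row 6: Zane
Column 'price' = 80.03

ANSWER: 80.03


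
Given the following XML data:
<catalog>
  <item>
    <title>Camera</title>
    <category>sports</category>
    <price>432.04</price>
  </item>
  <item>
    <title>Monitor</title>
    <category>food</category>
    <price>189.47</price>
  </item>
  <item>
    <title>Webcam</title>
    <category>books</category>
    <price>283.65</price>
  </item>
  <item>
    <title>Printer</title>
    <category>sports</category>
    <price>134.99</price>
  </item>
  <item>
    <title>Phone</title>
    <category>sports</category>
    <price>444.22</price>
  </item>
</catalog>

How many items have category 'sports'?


Scanning <item> elements for <category>sports</category>:
  Item 1: Camera -> MATCH
  Item 4: Printer -> MATCH
  Item 5: Phone -> MATCH
Count: 3

ANSWER: 3


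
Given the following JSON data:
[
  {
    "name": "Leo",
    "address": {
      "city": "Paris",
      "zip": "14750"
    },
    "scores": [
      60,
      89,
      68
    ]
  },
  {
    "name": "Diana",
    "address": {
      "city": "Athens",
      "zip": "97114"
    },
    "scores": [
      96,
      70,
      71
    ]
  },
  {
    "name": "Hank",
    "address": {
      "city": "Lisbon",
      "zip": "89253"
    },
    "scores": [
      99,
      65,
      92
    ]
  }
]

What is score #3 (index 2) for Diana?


Path: records[1].scores[2]
Value: 71

ANSWER: 71


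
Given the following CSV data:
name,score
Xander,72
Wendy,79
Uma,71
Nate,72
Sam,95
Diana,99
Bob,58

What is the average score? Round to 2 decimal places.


Scores: 72, 79, 71, 72, 95, 99, 58
Sum = 546
Count = 7
Average = 546 / 7 = 78.00

ANSWER: 78.00


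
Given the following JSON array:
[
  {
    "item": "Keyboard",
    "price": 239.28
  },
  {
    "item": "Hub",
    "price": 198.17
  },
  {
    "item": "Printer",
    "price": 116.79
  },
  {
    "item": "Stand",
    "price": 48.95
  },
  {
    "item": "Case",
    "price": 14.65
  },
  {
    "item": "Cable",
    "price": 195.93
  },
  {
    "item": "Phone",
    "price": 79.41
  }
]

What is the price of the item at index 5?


Array index 5 -> Cable
price = 195.93

ANSWER: 195.93


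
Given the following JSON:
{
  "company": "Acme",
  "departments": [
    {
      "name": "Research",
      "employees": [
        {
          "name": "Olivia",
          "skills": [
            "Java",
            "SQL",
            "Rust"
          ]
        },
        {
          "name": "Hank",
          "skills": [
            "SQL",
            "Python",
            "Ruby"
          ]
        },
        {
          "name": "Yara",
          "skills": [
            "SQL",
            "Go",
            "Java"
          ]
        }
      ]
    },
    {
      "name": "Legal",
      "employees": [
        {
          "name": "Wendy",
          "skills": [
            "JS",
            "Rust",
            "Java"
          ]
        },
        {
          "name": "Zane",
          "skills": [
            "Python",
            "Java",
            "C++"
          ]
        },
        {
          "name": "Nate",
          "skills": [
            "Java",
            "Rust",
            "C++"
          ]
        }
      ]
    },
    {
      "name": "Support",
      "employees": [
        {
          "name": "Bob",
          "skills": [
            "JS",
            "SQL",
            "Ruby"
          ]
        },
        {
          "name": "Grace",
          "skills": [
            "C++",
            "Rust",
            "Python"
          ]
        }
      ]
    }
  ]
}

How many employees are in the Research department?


Path: departments[0].employees
Count: 3

ANSWER: 3


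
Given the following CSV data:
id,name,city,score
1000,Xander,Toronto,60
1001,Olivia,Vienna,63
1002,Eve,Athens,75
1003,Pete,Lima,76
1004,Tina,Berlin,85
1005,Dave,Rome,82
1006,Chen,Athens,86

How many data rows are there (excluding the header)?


Counting rows (excluding header):
Header: id,name,city,score
Data rows: 7

ANSWER: 7


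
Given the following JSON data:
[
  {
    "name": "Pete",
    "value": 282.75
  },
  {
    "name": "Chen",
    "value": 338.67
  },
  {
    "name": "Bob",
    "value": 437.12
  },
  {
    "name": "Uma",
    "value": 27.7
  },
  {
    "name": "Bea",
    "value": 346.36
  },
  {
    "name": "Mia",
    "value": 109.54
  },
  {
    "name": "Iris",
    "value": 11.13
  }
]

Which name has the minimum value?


Comparing values:
  Pete: 282.75
  Chen: 338.67
  Bob: 437.12
  Uma: 27.7
  Bea: 346.36
  Mia: 109.54
  Iris: 11.13
Minimum: Iris (11.13)

ANSWER: Iris


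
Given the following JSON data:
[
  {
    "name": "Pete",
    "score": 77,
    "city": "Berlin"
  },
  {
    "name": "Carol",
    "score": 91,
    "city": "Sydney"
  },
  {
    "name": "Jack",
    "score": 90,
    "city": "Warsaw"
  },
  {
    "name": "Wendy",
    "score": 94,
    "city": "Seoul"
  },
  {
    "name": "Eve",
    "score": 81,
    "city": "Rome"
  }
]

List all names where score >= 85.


Filtering records where score >= 85:
  Pete (score=77) -> no
  Carol (score=91) -> YES
  Jack (score=90) -> YES
  Wendy (score=94) -> YES
  Eve (score=81) -> no


ANSWER: Carol, Jack, Wendy


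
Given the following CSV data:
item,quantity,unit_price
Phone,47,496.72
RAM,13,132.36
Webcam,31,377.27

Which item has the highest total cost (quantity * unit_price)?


Computing row totals:
  Phone: 23345.84
  RAM: 1720.68
  Webcam: 11695.37
Maximum: Phone (23345.84)

ANSWER: Phone


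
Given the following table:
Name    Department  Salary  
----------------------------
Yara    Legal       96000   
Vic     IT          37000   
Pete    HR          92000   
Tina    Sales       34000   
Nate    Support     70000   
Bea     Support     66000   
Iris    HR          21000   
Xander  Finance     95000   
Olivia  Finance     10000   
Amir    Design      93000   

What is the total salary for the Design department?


Design department members:
  Amir: 93000
Total = 93000 = 93000

ANSWER: 93000


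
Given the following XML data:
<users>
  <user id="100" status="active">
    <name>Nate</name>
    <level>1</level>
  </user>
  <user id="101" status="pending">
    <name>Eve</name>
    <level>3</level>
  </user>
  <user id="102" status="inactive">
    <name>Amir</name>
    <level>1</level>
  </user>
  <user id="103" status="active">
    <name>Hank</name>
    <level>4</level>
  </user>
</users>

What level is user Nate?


Finding user: Nate
<level>1</level>

ANSWER: 1


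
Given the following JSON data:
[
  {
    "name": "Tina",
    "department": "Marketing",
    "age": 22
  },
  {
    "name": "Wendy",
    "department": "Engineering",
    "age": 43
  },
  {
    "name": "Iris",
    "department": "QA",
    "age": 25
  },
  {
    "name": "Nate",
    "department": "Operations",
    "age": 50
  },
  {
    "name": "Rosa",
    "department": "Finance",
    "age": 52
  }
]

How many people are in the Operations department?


Scanning records for department = Operations
  Record 3: Nate
Count: 1

ANSWER: 1


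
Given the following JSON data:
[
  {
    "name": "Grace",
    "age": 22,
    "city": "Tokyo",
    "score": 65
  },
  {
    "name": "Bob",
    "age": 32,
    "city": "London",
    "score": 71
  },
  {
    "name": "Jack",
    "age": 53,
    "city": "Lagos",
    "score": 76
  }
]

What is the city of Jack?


Looking up record where name = Jack
Record index: 2
Field 'city' = Lagos

ANSWER: Lagos


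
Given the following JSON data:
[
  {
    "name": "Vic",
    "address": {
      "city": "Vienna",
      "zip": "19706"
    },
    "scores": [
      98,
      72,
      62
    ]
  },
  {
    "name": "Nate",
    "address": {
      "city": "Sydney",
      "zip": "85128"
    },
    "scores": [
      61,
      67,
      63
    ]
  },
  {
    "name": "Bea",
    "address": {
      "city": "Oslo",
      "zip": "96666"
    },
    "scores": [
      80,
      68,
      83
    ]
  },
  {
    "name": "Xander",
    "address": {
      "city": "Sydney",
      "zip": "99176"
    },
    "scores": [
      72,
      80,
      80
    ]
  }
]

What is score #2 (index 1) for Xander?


Path: records[3].scores[1]
Value: 80

ANSWER: 80


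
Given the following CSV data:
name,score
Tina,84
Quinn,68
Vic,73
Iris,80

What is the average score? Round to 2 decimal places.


Scores: 84, 68, 73, 80
Sum = 305
Count = 4
Average = 305 / 4 = 76.25

ANSWER: 76.25


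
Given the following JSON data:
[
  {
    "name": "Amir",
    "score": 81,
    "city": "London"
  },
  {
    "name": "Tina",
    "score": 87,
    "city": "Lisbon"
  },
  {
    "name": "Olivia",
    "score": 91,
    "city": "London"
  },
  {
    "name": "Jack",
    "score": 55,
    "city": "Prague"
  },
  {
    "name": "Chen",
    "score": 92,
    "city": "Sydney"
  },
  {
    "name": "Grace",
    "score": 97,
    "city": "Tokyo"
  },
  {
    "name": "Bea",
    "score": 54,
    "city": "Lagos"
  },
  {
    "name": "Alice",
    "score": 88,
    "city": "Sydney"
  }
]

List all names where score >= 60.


Filtering records where score >= 60:
  Amir (score=81) -> YES
  Tina (score=87) -> YES
  Olivia (score=91) -> YES
  Jack (score=55) -> no
  Chen (score=92) -> YES
  Grace (score=97) -> YES
  Bea (score=54) -> no
  Alice (score=88) -> YES


ANSWER: Amir, Tina, Olivia, Chen, Grace, Alice


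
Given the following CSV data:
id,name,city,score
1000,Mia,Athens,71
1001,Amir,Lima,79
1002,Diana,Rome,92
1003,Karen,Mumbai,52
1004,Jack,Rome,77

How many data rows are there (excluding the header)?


Counting rows (excluding header):
Header: id,name,city,score
Data rows: 5

ANSWER: 5


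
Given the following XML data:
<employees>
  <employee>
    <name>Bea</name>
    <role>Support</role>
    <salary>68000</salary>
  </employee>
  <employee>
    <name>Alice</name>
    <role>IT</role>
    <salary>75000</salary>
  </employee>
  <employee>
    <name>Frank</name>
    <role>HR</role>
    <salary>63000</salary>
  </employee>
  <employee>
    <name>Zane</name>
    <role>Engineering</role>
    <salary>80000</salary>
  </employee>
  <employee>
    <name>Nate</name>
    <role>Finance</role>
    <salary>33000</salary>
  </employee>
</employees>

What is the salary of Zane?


Searching for <employee> with <name>Zane</name>
Found at position 4
<salary>80000</salary>

ANSWER: 80000


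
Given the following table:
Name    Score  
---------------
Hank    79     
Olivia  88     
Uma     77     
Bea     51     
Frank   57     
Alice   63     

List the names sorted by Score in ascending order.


Sorting by Score (ascending):
  Bea: 51
  Frank: 57
  Alice: 63
  Uma: 77
  Hank: 79
  Olivia: 88


ANSWER: Bea, Frank, Alice, Uma, Hank, Olivia


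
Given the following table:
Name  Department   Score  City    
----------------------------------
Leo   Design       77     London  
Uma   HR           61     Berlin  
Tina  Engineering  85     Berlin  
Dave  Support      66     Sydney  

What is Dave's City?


Row 4: Dave
City = Sydney

ANSWER: Sydney


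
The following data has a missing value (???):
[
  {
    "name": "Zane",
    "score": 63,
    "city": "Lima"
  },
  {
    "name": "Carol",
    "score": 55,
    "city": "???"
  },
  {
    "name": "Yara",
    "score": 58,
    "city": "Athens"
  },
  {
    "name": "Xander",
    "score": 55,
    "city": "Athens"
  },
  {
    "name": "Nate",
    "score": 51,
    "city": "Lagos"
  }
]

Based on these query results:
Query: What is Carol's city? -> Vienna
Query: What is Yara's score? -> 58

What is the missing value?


The missing value is Carol's city
From query: Carol's city = Vienna

ANSWER: Vienna


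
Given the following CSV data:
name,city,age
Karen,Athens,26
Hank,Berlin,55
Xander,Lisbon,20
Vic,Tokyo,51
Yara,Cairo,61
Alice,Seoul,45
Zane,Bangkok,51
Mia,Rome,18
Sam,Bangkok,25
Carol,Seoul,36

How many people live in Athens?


Scanning city column for 'Athens':
  Row 1: Karen -> MATCH
Total matches: 1

ANSWER: 1


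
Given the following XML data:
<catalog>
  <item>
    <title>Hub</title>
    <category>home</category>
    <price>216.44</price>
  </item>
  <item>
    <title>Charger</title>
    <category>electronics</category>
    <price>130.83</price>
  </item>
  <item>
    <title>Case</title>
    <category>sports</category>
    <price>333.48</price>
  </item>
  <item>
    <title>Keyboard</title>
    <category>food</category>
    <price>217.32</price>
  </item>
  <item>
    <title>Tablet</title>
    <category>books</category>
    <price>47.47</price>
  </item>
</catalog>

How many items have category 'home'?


Scanning <item> elements for <category>home</category>:
  Item 1: Hub -> MATCH
Count: 1

ANSWER: 1


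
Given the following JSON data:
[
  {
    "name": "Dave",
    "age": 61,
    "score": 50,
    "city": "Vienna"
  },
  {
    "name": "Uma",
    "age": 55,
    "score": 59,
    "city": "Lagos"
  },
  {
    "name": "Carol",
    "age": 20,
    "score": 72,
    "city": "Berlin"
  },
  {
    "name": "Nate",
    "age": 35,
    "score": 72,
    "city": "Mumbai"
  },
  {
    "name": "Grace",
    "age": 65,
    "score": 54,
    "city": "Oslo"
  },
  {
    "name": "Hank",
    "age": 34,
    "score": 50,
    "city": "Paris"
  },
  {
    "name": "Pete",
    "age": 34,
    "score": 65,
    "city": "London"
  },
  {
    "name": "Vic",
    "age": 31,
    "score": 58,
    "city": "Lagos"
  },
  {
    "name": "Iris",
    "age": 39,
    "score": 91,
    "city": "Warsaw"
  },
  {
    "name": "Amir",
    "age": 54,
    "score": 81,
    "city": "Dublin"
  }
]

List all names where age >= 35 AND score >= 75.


Checking both conditions:
  Dave (age=61, score=50) -> no
  Uma (age=55, score=59) -> no
  Carol (age=20, score=72) -> no
  Nate (age=35, score=72) -> no
  Grace (age=65, score=54) -> no
  Hank (age=34, score=50) -> no
  Pete (age=34, score=65) -> no
  Vic (age=31, score=58) -> no
  Iris (age=39, score=91) -> YES
  Amir (age=54, score=81) -> YES


ANSWER: Iris, Amir


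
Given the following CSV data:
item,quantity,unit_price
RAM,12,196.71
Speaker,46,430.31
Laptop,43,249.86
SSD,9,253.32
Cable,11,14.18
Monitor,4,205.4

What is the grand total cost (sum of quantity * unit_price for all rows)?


Computing row totals:
  RAM: 12 * 196.71 = 2360.52
  Speaker: 46 * 430.31 = 19794.26
  Laptop: 43 * 249.86 = 10743.98
  SSD: 9 * 253.32 = 2279.88
  Cable: 11 * 14.18 = 155.98
  Monitor: 4 * 205.4 = 821.6
Grand total = 2360.52 + 19794.26 + 10743.98 + 2279.88 + 155.98 + 821.6 = 36156.22

ANSWER: 36156.22


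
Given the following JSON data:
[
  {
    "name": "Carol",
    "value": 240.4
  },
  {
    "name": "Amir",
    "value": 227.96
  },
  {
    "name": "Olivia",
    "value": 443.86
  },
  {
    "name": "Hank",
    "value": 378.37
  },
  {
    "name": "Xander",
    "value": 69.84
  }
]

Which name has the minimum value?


Comparing values:
  Carol: 240.4
  Amir: 227.96
  Olivia: 443.86
  Hank: 378.37
  Xander: 69.84
Minimum: Xander (69.84)

ANSWER: Xander


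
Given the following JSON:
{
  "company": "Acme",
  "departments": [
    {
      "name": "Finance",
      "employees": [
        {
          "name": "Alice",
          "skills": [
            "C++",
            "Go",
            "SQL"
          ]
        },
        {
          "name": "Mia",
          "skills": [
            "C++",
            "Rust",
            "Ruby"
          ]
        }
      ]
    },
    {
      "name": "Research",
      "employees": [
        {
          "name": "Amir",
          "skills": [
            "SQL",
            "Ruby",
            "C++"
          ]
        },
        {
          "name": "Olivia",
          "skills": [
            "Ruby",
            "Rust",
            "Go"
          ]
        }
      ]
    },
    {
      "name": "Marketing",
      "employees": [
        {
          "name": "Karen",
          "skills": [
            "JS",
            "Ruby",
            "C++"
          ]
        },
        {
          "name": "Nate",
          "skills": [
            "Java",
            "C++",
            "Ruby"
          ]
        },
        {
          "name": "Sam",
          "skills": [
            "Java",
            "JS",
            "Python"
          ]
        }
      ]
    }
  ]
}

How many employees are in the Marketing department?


Path: departments[2].employees
Count: 3

ANSWER: 3


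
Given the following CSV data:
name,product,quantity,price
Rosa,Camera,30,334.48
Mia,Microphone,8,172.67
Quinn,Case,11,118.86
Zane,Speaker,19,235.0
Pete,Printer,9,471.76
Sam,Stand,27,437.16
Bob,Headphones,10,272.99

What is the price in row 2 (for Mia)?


Row 2: Mia
Column 'price' = 172.67

ANSWER: 172.67


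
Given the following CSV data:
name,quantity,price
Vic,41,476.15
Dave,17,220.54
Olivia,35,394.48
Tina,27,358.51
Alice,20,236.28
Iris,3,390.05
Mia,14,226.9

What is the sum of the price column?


Values in 'price' column:
  Row 1: 476.15
  Row 2: 220.54
  Row 3: 394.48
  Row 4: 358.51
  Row 5: 236.28
  Row 6: 390.05
  Row 7: 226.9
Sum = 476.15 + 220.54 + 394.48 + 358.51 + 236.28 + 390.05 + 226.9 = 2302.91

ANSWER: 2302.91


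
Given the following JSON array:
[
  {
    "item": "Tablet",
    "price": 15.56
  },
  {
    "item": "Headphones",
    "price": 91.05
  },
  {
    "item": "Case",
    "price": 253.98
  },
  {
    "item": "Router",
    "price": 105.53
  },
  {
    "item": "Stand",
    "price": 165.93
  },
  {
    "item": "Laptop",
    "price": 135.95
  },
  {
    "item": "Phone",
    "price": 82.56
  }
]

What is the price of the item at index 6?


Array index 6 -> Phone
price = 82.56

ANSWER: 82.56


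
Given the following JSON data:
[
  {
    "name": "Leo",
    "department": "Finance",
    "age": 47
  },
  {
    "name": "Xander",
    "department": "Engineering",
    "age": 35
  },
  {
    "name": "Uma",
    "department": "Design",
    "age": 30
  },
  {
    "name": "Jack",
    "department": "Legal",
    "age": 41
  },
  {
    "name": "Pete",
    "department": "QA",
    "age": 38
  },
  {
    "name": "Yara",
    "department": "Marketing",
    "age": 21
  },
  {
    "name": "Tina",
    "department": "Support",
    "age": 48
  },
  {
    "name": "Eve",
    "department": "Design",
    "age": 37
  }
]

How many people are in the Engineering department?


Scanning records for department = Engineering
  Record 1: Xander
Count: 1

ANSWER: 1


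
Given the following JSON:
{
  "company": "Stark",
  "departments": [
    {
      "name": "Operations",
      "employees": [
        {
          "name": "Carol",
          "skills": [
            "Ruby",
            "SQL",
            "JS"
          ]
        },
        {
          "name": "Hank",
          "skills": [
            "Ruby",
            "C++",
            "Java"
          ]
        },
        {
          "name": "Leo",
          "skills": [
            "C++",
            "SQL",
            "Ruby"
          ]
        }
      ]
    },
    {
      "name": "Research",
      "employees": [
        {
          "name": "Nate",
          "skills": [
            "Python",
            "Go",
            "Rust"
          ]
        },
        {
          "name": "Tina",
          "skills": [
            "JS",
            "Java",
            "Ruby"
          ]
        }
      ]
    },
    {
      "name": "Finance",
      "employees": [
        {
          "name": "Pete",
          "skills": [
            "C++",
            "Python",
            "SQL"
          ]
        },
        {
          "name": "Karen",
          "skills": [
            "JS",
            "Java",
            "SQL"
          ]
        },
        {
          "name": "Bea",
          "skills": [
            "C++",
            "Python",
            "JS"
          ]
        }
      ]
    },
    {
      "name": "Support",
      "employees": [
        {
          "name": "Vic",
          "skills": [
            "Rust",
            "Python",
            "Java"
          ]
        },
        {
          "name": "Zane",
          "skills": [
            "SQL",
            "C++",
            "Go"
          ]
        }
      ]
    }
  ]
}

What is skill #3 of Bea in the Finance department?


Path: departments[2].employees[2].skills[2]
Value: JS

ANSWER: JS


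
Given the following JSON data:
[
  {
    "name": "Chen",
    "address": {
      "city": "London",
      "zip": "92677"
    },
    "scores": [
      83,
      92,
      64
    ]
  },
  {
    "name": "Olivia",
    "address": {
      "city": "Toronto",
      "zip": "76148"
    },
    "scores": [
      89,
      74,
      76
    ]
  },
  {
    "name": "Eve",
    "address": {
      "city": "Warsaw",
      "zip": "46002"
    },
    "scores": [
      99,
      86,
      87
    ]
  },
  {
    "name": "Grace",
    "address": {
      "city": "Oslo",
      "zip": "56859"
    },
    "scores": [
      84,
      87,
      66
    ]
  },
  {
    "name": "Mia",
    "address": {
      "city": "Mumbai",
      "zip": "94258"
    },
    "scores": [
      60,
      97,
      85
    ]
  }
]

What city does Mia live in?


Path: records[4].address.city
Value: Mumbai

ANSWER: Mumbai


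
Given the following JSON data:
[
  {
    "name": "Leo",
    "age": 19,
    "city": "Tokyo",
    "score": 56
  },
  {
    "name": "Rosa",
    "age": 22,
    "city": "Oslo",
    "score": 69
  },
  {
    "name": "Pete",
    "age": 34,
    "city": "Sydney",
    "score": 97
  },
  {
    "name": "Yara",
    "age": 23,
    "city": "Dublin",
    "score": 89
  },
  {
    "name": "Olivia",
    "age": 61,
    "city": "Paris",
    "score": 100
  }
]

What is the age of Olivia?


Looking up record where name = Olivia
Record index: 4
Field 'age' = 61

ANSWER: 61


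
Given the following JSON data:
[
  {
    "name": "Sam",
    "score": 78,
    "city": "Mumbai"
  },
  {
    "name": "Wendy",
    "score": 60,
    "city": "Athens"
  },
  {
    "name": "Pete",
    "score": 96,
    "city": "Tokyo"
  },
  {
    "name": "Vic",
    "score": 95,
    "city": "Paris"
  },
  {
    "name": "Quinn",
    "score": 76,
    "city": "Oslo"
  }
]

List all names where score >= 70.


Filtering records where score >= 70:
  Sam (score=78) -> YES
  Wendy (score=60) -> no
  Pete (score=96) -> YES
  Vic (score=95) -> YES
  Quinn (score=76) -> YES


ANSWER: Sam, Pete, Vic, Quinn


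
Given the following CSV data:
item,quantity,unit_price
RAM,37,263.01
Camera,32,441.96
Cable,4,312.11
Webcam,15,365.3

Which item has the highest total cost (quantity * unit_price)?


Computing row totals:
  RAM: 9731.37
  Camera: 14142.72
  Cable: 1248.44
  Webcam: 5479.5
Maximum: Camera (14142.72)

ANSWER: Camera
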